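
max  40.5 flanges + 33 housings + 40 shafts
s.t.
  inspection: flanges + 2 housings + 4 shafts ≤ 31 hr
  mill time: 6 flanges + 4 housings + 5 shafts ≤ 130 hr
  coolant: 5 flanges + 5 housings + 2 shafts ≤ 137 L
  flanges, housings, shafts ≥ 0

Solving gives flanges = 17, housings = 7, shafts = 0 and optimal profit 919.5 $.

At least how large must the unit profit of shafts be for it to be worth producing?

48

At the optimum: inspection uses 31 of 31 (binding); mill time uses 130 of 130 (binding); coolant uses 120 of 137 (slack = 17).
By complementary slackness, y = 0 for the non-binding constraint.
The binding rows give the dual system: 1·y_inspection + 6·y_mill time = 40.5 and 2·y_inspection + 4·y_mill time = 33.
Solving: y_inspection = 4.5, y_mill time = 6.
shafts enters the basis when its profit ≥ yᵀa₃ = 4.5·4 + 6·5 = 48.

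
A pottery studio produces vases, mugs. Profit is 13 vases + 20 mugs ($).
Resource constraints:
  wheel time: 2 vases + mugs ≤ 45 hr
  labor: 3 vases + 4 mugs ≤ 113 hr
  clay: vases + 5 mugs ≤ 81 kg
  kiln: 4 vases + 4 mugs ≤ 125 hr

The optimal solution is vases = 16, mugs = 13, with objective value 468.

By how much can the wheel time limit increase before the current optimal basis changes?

5.0625

Binding constraints: wheel time, clay. The basis is B = [[2,1],[1,5]] with det 9.
Per unit increase in wheel time, x* moves by d = (0.5556, -0.1111).
The basis stays optimal until kiln becomes binding; allowable increase = 5.0625 hr.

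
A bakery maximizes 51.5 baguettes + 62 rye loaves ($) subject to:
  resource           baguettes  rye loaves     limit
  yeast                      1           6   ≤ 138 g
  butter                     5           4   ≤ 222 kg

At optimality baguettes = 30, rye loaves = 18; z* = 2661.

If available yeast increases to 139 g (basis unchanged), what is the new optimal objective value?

2665

Both yeast and butter are binding at x*.
The binding rows give the dual system: 1·y_yeast + 5·y_butter = 51.5 and 6·y_yeast + 4·y_butter = 62.
Solving: y_yeast = 4, y_butter = 9.5.
Δz = y_yeast·Δb = 4 × (1) = 4, so new z* = 2661 + 4 = 2665.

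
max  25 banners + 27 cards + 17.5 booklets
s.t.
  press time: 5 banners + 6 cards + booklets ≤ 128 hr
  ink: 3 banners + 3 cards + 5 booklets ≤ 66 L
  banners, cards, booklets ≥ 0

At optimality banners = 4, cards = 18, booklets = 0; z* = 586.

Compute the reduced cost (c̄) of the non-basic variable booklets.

At the optimum: press time uses 128 of 128 (binding); ink uses 66 of 66 (binding).
Dual feasibility on the basic columns requires 5·y_press time + 3·y_ink = 25, 6·y_press time + 3·y_ink = 27.
→ y_press time = 2 and y_ink = 5.
Reduced cost of booklets: c₃ − yᵀa₃ = 17.5 − (2·1 + 5·5) = 17.5 − 27 = -9.5.

-9.5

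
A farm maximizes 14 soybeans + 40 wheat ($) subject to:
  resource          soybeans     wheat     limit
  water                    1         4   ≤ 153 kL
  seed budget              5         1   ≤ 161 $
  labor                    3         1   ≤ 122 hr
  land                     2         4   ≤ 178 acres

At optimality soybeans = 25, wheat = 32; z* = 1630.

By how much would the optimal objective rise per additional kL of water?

6

Binding: water and land. Non-binding: seed budget (4 unused), labor (15 unused).
Since seed budget, labor are not tight, their duals are 0.
The binding rows give the dual system: 1·y_water + 2·y_land = 14 and 4·y_water + 4·y_land = 40.
This yields shadow prices y_water = 6, y_land = 4.
Shadow price of water = 6.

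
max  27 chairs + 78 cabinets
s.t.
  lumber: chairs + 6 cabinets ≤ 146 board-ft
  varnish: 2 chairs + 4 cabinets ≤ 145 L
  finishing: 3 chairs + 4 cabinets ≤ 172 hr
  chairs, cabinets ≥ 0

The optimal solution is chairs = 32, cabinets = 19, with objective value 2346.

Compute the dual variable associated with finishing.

6

Check each constraint at x*: lumber 146/146 (tight); varnish 140/145 (slack 5); finishing 172/172 (tight).
Slack constraints have shadow price 0 (complementary slackness).
Dual feasibility on the basic columns requires 1·y_lumber + 3·y_finishing = 27, 6·y_lumber + 4·y_finishing = 78.
Solving: y_lumber = 9, y_finishing = 6.
Shadow price of finishing = 6.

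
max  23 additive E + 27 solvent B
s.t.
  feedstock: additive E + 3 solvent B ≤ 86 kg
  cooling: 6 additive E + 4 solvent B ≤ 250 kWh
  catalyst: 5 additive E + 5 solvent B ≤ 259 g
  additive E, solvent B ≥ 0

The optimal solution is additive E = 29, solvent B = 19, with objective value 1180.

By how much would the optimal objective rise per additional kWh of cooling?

3

Binding: feedstock and cooling. Non-binding: catalyst (19 unused).
Slack constraints have shadow price 0 (complementary slackness).
The binding rows give the dual system: 1·y_feedstock + 6·y_cooling = 23 and 3·y_feedstock + 4·y_cooling = 27.
Solving: y_feedstock = 5, y_cooling = 3.
Shadow price of cooling = 3.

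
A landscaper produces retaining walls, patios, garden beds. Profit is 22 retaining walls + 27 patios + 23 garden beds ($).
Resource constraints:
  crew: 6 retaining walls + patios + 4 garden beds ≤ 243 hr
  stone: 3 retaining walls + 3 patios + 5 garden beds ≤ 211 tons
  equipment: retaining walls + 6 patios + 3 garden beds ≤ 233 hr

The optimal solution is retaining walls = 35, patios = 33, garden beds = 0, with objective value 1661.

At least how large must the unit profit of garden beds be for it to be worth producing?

24

Binding: crew and equipment. Non-binding: stone (7 unused).
By complementary slackness, y = 0 for the non-binding constraint.
From A_Bᵀ y = c: 6·y_crew + 1·y_equipment = 22; 1·y_crew + 6·y_equipment = 27.
→ y_crew = 3 and y_equipment = 4.
garden beds enters the basis when its profit ≥ yᵀa₃ = 3·4 + 4·3 = 24.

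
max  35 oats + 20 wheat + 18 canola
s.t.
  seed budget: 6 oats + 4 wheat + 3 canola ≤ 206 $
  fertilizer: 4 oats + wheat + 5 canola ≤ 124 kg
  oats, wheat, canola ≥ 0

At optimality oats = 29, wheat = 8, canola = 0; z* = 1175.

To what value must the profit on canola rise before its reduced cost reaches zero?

23.5

Check each constraint at x*: seed budget 206/206 (tight); fertilizer 124/124 (tight).
The binding rows give the dual system: 6·y_seed budget + 4·y_fertilizer = 35 and 4·y_seed budget + 1·y_fertilizer = 20.
→ y_seed budget = 4.5 and y_fertilizer = 2.
canola enters the basis when its profit ≥ yᵀa₃ = 4.5·3 + 2·5 = 23.5.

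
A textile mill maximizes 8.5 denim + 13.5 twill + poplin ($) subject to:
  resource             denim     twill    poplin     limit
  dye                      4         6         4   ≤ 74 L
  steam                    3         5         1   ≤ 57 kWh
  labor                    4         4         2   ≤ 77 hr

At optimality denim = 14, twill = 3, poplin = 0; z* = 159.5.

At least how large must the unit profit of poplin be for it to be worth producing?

5.5

Check each constraint at x*: dye 74/74 (tight); steam 57/57 (tight); labor 68/77 (slack 9).
Since labor is not tight, its dual is 0.
Dual feasibility on the basic columns requires 4·y_dye + 3·y_steam = 8.5, 6·y_dye + 5·y_steam = 13.5.
This yields shadow prices y_dye = 1, y_steam = 1.5.
poplin enters the basis when its profit ≥ yᵀa₃ = 1·4 + 1.5·1 = 5.5.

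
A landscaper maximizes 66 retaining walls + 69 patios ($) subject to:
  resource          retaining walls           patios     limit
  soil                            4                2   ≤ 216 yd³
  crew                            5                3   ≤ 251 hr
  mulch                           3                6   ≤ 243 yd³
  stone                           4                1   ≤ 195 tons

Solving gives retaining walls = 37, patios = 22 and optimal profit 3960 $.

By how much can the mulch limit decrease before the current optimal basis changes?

Binding constraints: crew, mulch. The basis is B = [[5,3],[3,6]] with det 21.
Per unit decrease in mulch, x* moves by d = (0.1429, -0.2381).
The basis stays optimal until stone becomes binding; allowable decrease = 75 yd³.

75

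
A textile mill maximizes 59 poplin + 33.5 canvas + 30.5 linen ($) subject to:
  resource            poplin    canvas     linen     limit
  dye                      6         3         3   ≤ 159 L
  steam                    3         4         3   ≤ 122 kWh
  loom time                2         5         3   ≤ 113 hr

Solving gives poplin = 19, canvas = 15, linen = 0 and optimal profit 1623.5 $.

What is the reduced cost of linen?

Check each constraint at x*: dye 159/159 (tight); steam 117/122 (slack 5); loom time 113/113 (tight).
Since steam is not tight, its dual is 0.
From A_Bᵀ y = c: 6·y_dye + 2·y_loom time = 59; 3·y_dye + 5·y_loom time = 33.5.
→ y_dye = 9.5 and y_loom time = 1.
Reduced cost of linen: c₃ − yᵀa₃ = 30.5 − (9.5·3 + 1·3) = 30.5 − 31.5 = -1.

-1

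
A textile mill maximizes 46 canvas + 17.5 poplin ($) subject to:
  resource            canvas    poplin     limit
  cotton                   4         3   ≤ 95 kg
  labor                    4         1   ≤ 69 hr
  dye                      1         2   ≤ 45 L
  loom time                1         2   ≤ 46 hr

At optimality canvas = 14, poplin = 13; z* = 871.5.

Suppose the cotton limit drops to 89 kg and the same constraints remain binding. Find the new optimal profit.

853.5

Binding: cotton and labor. Non-binding: dye (5 unused), loom time (6 unused).
Slack constraints have shadow price 0 (complementary slackness).
The binding rows give the dual system: 4·y_cotton + 4·y_labor = 46 and 3·y_cotton + 1·y_labor = 17.5.
This yields shadow prices y_cotton = 3, y_labor = 8.5.
Δz = y_cotton·Δb = 3 × (-6) = -18, so new z* = 871.5 − 18 = 853.5.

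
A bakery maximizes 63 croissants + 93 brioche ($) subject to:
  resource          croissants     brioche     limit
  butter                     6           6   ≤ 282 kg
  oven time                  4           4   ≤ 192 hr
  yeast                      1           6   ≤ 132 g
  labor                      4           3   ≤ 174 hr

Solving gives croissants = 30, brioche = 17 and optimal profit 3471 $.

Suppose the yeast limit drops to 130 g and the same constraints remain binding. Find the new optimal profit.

At the optimum: butter uses 282 of 282 (binding); oven time uses 188 of 192 (slack = 4); yeast uses 132 of 132 (binding); labor uses 171 of 174 (slack = 3).
Since oven time, labor are not tight, their duals are 0.
From A_Bᵀ y = c: 6·y_butter + 1·y_yeast = 63; 6·y_butter + 6·y_yeast = 93.
Solving: y_butter = 9.5, y_yeast = 6.
Δz = y_yeast·Δb = 6 × (-2) = -12, so new z* = 3471 − 12 = 3459.

3459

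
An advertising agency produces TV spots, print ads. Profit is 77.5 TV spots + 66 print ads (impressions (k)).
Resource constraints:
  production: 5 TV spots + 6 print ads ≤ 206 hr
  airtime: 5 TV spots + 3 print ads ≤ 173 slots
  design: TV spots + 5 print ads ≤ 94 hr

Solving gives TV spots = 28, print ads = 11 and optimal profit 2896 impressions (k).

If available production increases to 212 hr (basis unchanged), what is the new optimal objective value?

At the optimum: production uses 206 of 206 (binding); airtime uses 173 of 173 (binding); design uses 83 of 94 (slack = 11).
Slack constraints have shadow price 0 (complementary slackness).
From A_Bᵀ y = c: 5·y_production + 5·y_airtime = 77.5; 6·y_production + 3·y_airtime = 66.
→ y_production = 6.5 and y_airtime = 9.
Δz = y_production·Δb = 6.5 × (6) = 39, so new z* = 2896 + 39 = 2935.

2935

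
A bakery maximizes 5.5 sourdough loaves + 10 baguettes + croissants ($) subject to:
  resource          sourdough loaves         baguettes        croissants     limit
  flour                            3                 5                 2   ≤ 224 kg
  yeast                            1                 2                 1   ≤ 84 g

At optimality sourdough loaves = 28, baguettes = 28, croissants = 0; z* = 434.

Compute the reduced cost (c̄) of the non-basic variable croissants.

At the optimum: flour uses 224 of 224 (binding); yeast uses 84 of 84 (binding).
The binding rows give the dual system: 3·y_flour + 1·y_yeast = 5.5 and 5·y_flour + 2·y_yeast = 10.
This yields shadow prices y_flour = 1, y_yeast = 2.5.
Reduced cost of croissants: c₃ − yᵀa₃ = 1 − (1·2 + 2.5·1) = 1 − 4.5 = -3.5.

-3.5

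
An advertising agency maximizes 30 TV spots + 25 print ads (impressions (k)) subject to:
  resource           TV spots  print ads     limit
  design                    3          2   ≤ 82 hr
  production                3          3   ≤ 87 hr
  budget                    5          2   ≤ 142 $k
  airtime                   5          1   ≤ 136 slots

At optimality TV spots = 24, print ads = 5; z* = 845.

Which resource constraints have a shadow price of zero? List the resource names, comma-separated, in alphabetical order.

airtime, budget

design: 82/82 (binding)
production: 87/87 (binding)
budget: 130/142 (slack 12)
airtime: 125/136 (slack 11)
By complementary slackness, a constraint with positive slack has shadow price 0 → airtime, budget.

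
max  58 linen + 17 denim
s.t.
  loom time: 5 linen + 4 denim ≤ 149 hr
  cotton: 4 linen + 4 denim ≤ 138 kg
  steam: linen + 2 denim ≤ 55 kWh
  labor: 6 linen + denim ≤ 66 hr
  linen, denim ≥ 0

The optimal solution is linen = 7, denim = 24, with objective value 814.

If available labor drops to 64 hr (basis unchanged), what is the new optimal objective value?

796

Binding: steam and labor. Non-binding: loom time (18 unused), cotton (14 unused).
Slack constraints have shadow price 0 (complementary slackness).
Dual feasibility on the basic columns requires 1·y_steam + 6·y_labor = 58, 2·y_steam + 1·y_labor = 17.
This yields shadow prices y_steam = 4, y_labor = 9.
Δz = y_labor·Δb = 9 × (-2) = -18, so new z* = 814 − 18 = 796.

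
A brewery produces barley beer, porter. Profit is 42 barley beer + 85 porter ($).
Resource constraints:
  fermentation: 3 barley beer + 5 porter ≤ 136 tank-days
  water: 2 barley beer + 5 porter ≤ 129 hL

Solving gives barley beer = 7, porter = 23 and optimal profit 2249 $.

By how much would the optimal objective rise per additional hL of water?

9

Both fermentation and water are binding at x*.
Dual feasibility on the basic columns requires 3·y_fermentation + 2·y_water = 42, 5·y_fermentation + 5·y_water = 85.
Solving: y_fermentation = 8, y_water = 9.
Shadow price of water = 9.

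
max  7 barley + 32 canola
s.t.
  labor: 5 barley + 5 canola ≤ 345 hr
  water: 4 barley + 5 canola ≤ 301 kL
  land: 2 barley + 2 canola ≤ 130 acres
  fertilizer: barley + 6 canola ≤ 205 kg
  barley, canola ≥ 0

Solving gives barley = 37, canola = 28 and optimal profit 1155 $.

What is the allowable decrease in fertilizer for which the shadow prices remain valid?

140

Binding constraints: land, fertilizer. The basis is B = [[2,2],[1,6]] with det 10.
Per unit decrease in fertilizer, x* moves by d = (0.2, -0.2).
The basis stays optimal until canola reaches 0; allowable decrease = 140 kg.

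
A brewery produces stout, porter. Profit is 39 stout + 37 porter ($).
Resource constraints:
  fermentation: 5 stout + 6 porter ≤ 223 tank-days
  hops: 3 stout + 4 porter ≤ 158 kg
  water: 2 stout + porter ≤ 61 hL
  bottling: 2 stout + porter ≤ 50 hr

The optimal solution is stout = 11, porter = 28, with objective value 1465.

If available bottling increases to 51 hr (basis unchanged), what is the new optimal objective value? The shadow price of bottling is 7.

1472

Δb = 1, so new z* = 1465 + (7)·(1) = 1465 + 7 = 1472.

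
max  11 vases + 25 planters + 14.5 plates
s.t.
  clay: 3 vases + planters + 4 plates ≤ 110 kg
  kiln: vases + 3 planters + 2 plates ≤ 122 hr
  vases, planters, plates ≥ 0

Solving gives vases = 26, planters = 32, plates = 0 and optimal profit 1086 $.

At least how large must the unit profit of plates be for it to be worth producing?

20

At the optimum: clay uses 110 of 110 (binding); kiln uses 122 of 122 (binding).
Dual feasibility on the basic columns requires 3·y_clay + 1·y_kiln = 11, 1·y_clay + 3·y_kiln = 25.
This yields shadow prices y_clay = 1, y_kiln = 8.
plates enters the basis when its profit ≥ yᵀa₃ = 1·4 + 8·2 = 20.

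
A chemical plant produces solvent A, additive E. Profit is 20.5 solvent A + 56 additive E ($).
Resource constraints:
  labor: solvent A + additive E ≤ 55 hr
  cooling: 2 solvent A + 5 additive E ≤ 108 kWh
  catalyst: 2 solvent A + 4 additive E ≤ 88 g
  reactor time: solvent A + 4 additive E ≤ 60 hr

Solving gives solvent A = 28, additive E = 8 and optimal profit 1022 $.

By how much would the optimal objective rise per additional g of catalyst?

6.5

Check each constraint at x*: labor 36/55 (slack 19); cooling 96/108 (slack 12); catalyst 88/88 (tight); reactor time 60/60 (tight).
By complementary slackness, y = 0 for the non-binding constraints.
From A_Bᵀ y = c: 2·y_catalyst + 1·y_reactor time = 20.5; 4·y_catalyst + 4·y_reactor time = 56.
Solving: y_catalyst = 6.5, y_reactor time = 7.5.
Shadow price of catalyst = 6.5.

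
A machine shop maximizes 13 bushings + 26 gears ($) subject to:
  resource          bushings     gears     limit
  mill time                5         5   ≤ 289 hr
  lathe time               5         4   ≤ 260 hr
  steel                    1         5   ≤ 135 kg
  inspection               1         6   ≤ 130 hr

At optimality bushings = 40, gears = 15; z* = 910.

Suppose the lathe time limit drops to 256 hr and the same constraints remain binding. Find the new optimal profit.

At the optimum: mill time uses 275 of 289 (slack = 14); lathe time uses 260 of 260 (binding); steel uses 115 of 135 (slack = 20); inspection uses 130 of 130 (binding).
Slack constraints have shadow price 0 (complementary slackness).
Dual feasibility on the basic columns requires 5·y_lathe time + 1·y_inspection = 13, 4·y_lathe time + 6·y_inspection = 26.
Solving: y_lathe time = 2, y_inspection = 3.
Δz = y_lathe time·Δb = 2 × (-4) = -8, so new z* = 910 − 8 = 902.

902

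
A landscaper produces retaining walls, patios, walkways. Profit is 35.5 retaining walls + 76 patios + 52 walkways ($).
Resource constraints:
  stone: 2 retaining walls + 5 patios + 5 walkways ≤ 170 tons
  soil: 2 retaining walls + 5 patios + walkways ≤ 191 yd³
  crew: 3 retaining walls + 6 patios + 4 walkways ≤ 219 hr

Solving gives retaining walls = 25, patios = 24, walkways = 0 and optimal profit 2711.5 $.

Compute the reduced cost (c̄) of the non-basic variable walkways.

-7

Binding: stone and crew. Non-binding: soil (21 unused).
Slack constraints have shadow price 0 (complementary slackness).
The binding rows give the dual system: 2·y_stone + 3·y_crew = 35.5 and 5·y_stone + 6·y_crew = 76.
→ y_stone = 5 and y_crew = 8.5.
Reduced cost of walkways: c₃ − yᵀa₃ = 52 − (5·5 + 8.5·4) = 52 − 59 = -7.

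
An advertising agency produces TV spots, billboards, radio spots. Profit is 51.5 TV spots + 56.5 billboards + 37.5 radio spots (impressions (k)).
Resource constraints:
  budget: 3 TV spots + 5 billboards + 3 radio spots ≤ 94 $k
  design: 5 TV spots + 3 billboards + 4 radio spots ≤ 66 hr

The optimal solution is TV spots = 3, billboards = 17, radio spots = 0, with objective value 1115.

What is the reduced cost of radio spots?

-8.5

At the optimum: budget uses 94 of 94 (binding); design uses 66 of 66 (binding).
From A_Bᵀ y = c: 3·y_budget + 5·y_design = 51.5; 5·y_budget + 3·y_design = 56.5.
→ y_budget = 8 and y_design = 5.5.
Reduced cost of radio spots: c₃ − yᵀa₃ = 37.5 − (8·3 + 5.5·4) = 37.5 − 46 = -8.5.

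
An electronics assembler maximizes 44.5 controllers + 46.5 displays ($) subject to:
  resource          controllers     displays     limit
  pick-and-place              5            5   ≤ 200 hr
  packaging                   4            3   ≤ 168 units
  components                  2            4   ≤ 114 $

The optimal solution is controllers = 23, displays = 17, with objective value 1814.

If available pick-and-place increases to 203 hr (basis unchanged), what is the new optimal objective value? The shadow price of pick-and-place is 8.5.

1839.5

Δb = 3, so new z* = 1814 + (8.5)·(3) = 1814 + 25.5 = 1839.5.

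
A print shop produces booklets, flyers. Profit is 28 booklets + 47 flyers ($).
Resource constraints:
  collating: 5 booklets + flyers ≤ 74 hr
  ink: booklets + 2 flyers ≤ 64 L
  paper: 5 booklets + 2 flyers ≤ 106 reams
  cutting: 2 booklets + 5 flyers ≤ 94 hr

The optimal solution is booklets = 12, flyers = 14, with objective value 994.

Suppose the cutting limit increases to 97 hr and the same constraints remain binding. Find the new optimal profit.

At the optimum: collating uses 74 of 74 (binding); ink uses 40 of 64 (slack = 24); paper uses 88 of 106 (slack = 18); cutting uses 94 of 94 (binding).
Since ink, paper are not tight, their duals are 0.
Dual feasibility on the basic columns requires 5·y_collating + 2·y_cutting = 28, 1·y_collating + 5·y_cutting = 47.
Solving: y_collating = 2, y_cutting = 9.
Δz = y_cutting·Δb = 9 × (3) = 27, so new z* = 994 + 27 = 1021.

1021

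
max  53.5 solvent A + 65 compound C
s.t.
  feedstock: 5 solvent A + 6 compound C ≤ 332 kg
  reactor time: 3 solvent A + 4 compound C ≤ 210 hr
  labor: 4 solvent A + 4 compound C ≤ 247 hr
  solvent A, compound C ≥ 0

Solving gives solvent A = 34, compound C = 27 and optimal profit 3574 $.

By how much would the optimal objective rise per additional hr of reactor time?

2

Binding: feedstock and reactor time. Non-binding: labor (3 unused).
Slack constraints have shadow price 0 (complementary slackness).
The binding rows give the dual system: 5·y_feedstock + 3·y_reactor time = 53.5 and 6·y_feedstock + 4·y_reactor time = 65.
Solving: y_feedstock = 9.5, y_reactor time = 2.
Shadow price of reactor time = 2.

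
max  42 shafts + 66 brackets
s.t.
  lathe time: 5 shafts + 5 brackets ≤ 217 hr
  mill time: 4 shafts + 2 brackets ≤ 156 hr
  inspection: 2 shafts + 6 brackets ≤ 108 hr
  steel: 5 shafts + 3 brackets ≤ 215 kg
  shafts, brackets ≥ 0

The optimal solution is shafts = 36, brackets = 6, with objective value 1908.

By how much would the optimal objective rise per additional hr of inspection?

9

Binding: mill time and inspection. Non-binding: lathe time (7 unused), steel (17 unused).
By complementary slackness, y = 0 for the non-binding constraints.
The binding rows give the dual system: 4·y_mill time + 2·y_inspection = 42 and 2·y_mill time + 6·y_inspection = 66.
Solving: y_mill time = 6, y_inspection = 9.
Shadow price of inspection = 9.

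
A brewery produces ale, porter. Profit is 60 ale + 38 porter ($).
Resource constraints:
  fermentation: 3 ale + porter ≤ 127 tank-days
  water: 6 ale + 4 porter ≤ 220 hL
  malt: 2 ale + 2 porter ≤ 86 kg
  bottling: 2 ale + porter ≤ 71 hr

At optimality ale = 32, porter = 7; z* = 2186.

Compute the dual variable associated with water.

8

Check each constraint at x*: fermentation 103/127 (slack 24); water 220/220 (tight); malt 78/86 (slack 8); bottling 71/71 (tight).
Since fermentation, malt are not tight, their duals are 0.
From A_Bᵀ y = c: 6·y_water + 2·y_bottling = 60; 4·y_water + 1·y_bottling = 38.
Solving: y_water = 8, y_bottling = 6.
Shadow price of water = 8.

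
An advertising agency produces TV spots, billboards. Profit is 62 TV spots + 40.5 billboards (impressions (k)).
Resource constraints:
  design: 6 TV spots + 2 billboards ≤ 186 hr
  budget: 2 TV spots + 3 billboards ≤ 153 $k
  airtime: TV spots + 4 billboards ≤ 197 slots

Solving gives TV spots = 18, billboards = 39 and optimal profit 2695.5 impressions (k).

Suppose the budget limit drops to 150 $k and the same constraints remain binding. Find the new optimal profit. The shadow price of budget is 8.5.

2670

Δb = -3, so new z* = 2695.5 + (8.5)·(-3) = 2695.5 − 25.5 = 2670.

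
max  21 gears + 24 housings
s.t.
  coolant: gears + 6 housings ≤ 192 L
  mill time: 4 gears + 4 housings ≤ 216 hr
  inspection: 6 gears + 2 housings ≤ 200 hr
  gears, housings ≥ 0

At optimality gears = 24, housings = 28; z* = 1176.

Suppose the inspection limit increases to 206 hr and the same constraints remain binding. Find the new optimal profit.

At the optimum: coolant uses 192 of 192 (binding); mill time uses 208 of 216 (slack = 8); inspection uses 200 of 200 (binding).
By complementary slackness, y = 0 for the non-binding constraint.
From A_Bᵀ y = c: 1·y_coolant + 6·y_inspection = 21; 6·y_coolant + 2·y_inspection = 24.
This yields shadow prices y_coolant = 3, y_inspection = 3.
Δz = y_inspection·Δb = 3 × (6) = 18, so new z* = 1176 + 18 = 1194.

1194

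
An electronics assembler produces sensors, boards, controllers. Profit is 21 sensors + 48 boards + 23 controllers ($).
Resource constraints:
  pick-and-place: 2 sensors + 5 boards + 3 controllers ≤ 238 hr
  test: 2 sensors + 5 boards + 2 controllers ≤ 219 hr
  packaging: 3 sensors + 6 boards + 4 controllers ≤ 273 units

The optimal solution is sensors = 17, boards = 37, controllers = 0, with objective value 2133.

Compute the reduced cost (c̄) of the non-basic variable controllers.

-1

Check each constraint at x*: pick-and-place 219/238 (slack 19); test 219/219 (tight); packaging 273/273 (tight).
Slack constraints have shadow price 0 (complementary slackness).
Dual feasibility on the basic columns requires 2·y_test + 3·y_packaging = 21, 5·y_test + 6·y_packaging = 48.
This yields shadow prices y_test = 6, y_packaging = 3.
Reduced cost of controllers: c₃ − yᵀa₃ = 23 − (6·2 + 3·4) = 23 − 24 = -1.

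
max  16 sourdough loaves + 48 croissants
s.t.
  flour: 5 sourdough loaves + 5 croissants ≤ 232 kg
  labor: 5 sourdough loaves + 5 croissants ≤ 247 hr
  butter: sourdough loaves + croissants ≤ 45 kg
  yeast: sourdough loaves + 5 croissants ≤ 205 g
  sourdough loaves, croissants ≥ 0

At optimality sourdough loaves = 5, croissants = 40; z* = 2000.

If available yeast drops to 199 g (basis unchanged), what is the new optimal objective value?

1952

Binding: butter and yeast. Non-binding: flour (7 unused), labor (22 unused).
Since flour, labor are not tight, their duals are 0.
The binding rows give the dual system: 1·y_butter + 1·y_yeast = 16 and 1·y_butter + 5·y_yeast = 48.
→ y_butter = 8 and y_yeast = 8.
Δz = y_yeast·Δb = 8 × (-6) = -48, so new z* = 2000 − 48 = 1952.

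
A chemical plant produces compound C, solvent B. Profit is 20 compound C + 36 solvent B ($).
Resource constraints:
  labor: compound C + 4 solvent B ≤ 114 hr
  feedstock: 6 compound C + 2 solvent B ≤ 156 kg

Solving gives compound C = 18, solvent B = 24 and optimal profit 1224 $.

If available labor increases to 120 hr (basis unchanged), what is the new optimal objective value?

1272

Both labor and feedstock are binding at x*.
The binding rows give the dual system: 1·y_labor + 6·y_feedstock = 20 and 4·y_labor + 2·y_feedstock = 36.
Solving: y_labor = 8, y_feedstock = 2.
Δz = y_labor·Δb = 8 × (6) = 48, so new z* = 1224 + 48 = 1272.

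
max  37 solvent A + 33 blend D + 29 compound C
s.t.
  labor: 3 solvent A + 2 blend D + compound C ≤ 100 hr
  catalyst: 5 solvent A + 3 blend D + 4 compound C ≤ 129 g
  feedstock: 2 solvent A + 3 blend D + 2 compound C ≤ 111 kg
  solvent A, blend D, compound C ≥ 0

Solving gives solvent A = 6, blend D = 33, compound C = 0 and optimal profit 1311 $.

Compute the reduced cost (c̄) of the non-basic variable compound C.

-3

At the optimum: labor uses 84 of 100 (slack = 16); catalyst uses 129 of 129 (binding); feedstock uses 111 of 111 (binding).
Since labor is not tight, its dual is 0.
The binding rows give the dual system: 5·y_catalyst + 2·y_feedstock = 37 and 3·y_catalyst + 3·y_feedstock = 33.
This yields shadow prices y_catalyst = 5, y_feedstock = 6.
Reduced cost of compound C: c₃ − yᵀa₃ = 29 − (5·4 + 6·2) = 29 − 32 = -3.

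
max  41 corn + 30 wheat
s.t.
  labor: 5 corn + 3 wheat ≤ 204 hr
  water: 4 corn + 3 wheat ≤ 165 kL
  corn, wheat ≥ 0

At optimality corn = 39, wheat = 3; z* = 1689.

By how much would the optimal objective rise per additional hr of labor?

Both labor and water are binding at x*.
Dual feasibility on the basic columns requires 5·y_labor + 4·y_water = 41, 3·y_labor + 3·y_water = 30.
This yields shadow prices y_labor = 1, y_water = 9.
Shadow price of labor = 1.

1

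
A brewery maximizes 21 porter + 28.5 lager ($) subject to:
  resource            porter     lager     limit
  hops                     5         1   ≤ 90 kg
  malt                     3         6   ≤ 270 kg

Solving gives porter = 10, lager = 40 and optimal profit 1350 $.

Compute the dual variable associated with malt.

Check each constraint at x*: hops 90/90 (tight); malt 270/270 (tight).
Dual feasibility on the basic columns requires 5·y_hops + 3·y_malt = 21, 1·y_hops + 6·y_malt = 28.5.
This yields shadow prices y_hops = 1.5, y_malt = 4.5.
Shadow price of malt = 4.5.

4.5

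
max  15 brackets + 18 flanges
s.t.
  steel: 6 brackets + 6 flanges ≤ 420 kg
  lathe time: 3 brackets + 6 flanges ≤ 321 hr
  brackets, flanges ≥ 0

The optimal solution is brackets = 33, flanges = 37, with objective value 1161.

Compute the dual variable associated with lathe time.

1

Both steel and lathe time are binding at x*.
The binding rows give the dual system: 6·y_steel + 3·y_lathe time = 15 and 6·y_steel + 6·y_lathe time = 18.
→ y_steel = 2 and y_lathe time = 1.
Shadow price of lathe time = 1.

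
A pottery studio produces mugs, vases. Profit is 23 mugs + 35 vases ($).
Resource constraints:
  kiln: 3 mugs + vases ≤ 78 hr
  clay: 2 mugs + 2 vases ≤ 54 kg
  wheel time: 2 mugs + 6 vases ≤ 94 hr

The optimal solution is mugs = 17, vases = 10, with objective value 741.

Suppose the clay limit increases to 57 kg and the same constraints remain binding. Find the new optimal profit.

Check each constraint at x*: kiln 61/78 (slack 17); clay 54/54 (tight); wheel time 94/94 (tight).
By complementary slackness, y = 0 for the non-binding constraint.
The binding rows give the dual system: 2·y_clay + 2·y_wheel time = 23 and 2·y_clay + 6·y_wheel time = 35.
This yields shadow prices y_clay = 8.5, y_wheel time = 3.
Δz = y_clay·Δb = 8.5 × (3) = 25.5, so new z* = 741 + 25.5 = 766.5.

766.5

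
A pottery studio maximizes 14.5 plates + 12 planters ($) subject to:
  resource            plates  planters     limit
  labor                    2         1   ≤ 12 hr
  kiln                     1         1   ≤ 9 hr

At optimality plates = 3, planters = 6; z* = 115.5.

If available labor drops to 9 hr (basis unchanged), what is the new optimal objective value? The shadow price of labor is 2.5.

108

Δb = -3, so new z* = 115.5 + (2.5)·(-3) = 115.5 − 7.5 = 108.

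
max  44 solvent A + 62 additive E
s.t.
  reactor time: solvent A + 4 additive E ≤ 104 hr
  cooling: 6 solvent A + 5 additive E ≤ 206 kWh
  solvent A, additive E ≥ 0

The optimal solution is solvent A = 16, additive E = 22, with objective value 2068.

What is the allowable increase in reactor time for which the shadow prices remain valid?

60.8

Binding constraints: reactor time, cooling. The basis is B = [[1,4],[6,5]] with det -19.
Per unit increase in reactor time, x* moves by d = (-0.2632, 0.3158).
The basis stays optimal until solvent A reaches 0; allowable increase = 60.8 hr.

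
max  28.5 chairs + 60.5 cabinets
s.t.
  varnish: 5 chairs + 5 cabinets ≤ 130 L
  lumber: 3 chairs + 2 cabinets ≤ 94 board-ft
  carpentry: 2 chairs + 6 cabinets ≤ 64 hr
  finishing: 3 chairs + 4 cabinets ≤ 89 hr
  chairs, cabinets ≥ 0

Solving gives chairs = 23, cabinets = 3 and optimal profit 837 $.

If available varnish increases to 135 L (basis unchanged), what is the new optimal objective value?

Check each constraint at x*: varnish 130/130 (tight); lumber 75/94 (slack 19); carpentry 64/64 (tight); finishing 81/89 (slack 8).
By complementary slackness, y = 0 for the non-binding constraints.
From A_Bᵀ y = c: 5·y_varnish + 2·y_carpentry = 28.5; 5·y_varnish + 6·y_carpentry = 60.5.
This yields shadow prices y_varnish = 2.5, y_carpentry = 8.
Δz = y_varnish·Δb = 2.5 × (5) = 12.5, so new z* = 837 + 12.5 = 849.5.

849.5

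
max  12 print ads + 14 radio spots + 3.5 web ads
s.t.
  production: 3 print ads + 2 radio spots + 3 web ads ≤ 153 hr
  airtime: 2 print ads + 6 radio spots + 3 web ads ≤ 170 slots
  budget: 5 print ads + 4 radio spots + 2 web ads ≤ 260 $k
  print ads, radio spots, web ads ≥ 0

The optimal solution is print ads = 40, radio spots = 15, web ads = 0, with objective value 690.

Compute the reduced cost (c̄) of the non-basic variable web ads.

-3.5

At the optimum: production uses 150 of 153 (slack = 3); airtime uses 170 of 170 (binding); budget uses 260 of 260 (binding).
Slack constraints have shadow price 0 (complementary slackness).
From A_Bᵀ y = c: 2·y_airtime + 5·y_budget = 12; 6·y_airtime + 4·y_budget = 14.
Solving: y_airtime = 1, y_budget = 2.
Reduced cost of web ads: c₃ − yᵀa₃ = 3.5 − (1·3 + 2·2) = 3.5 − 7 = -3.5.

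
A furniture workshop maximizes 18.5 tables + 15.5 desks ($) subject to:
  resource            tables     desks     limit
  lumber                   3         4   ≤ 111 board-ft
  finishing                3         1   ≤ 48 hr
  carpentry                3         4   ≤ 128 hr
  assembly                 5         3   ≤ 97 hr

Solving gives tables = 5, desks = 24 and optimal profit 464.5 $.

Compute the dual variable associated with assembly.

2.5

Check each constraint at x*: lumber 111/111 (tight); finishing 39/48 (slack 9); carpentry 111/128 (slack 17); assembly 97/97 (tight).
Slack constraints have shadow price 0 (complementary slackness).
From A_Bᵀ y = c: 3·y_lumber + 5·y_assembly = 18.5; 4·y_lumber + 3·y_assembly = 15.5.
→ y_lumber = 2 and y_assembly = 2.5.
Shadow price of assembly = 2.5.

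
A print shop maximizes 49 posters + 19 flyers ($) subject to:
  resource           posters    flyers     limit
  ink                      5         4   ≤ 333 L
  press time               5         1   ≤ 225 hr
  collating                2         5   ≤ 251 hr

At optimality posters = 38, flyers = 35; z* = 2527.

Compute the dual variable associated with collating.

2

At the optimum: ink uses 330 of 333 (slack = 3); press time uses 225 of 225 (binding); collating uses 251 of 251 (binding).
By complementary slackness, y = 0 for the non-binding constraint.
Dual feasibility on the basic columns requires 5·y_press time + 2·y_collating = 49, 1·y_press time + 5·y_collating = 19.
→ y_press time = 9 and y_collating = 2.
Shadow price of collating = 2.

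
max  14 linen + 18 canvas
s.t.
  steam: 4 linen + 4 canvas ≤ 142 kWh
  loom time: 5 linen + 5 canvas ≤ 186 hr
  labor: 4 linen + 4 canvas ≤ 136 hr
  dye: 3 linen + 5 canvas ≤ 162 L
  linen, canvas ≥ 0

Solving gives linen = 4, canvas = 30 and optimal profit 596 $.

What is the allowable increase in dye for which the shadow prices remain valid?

8

Binding constraints: labor, dye. The basis is B = [[4,4],[3,5]] with det 8.
Per unit increase in dye, x* moves by d = (-0.5, 0.5).
The basis stays optimal until linen reaches 0; allowable increase = 8 L.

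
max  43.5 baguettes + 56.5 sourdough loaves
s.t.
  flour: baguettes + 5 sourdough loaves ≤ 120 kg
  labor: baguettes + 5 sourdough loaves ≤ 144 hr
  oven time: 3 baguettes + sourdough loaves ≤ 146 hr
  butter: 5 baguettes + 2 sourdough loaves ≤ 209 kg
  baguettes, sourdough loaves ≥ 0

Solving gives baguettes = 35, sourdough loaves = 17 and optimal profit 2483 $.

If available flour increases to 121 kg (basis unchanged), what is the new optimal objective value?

2491.5

At the optimum: flour uses 120 of 120 (binding); labor uses 120 of 144 (slack = 24); oven time uses 122 of 146 (slack = 24); butter uses 209 of 209 (binding).
Slack constraints have shadow price 0 (complementary slackness).
From A_Bᵀ y = c: 1·y_flour + 5·y_butter = 43.5; 5·y_flour + 2·y_butter = 56.5.
→ y_flour = 8.5 and y_butter = 7.
Δz = y_flour·Δb = 8.5 × (1) = 8.5, so new z* = 2483 + 8.5 = 2491.5.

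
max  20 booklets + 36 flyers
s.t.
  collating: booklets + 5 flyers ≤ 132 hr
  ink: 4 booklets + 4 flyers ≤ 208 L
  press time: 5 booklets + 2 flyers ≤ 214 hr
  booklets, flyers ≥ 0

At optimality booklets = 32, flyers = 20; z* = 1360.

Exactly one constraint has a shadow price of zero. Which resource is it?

collating: 132/132 (binding)
ink: 208/208 (binding)
press time: 200/214 (slack 14)
By complementary slackness, a constraint with positive slack has shadow price 0 → press time.

press time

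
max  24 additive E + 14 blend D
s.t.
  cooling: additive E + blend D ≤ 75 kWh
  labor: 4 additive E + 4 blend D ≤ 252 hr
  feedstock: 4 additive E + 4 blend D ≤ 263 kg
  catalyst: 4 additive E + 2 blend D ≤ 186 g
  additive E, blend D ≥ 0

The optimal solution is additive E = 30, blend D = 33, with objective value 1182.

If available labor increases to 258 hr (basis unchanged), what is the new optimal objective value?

Binding: labor and catalyst. Non-binding: cooling (12 unused), feedstock (11 unused).
Slack constraints have shadow price 0 (complementary slackness).
From A_Bᵀ y = c: 4·y_labor + 4·y_catalyst = 24; 4·y_labor + 2·y_catalyst = 14.
This yields shadow prices y_labor = 1, y_catalyst = 5.
Δz = y_labor·Δb = 1 × (6) = 6, so new z* = 1182 + 6 = 1188.

1188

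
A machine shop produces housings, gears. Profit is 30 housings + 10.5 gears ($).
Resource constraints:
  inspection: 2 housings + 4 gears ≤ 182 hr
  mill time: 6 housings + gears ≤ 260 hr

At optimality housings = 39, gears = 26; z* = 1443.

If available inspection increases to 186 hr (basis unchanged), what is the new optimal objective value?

Both inspection and mill time are binding at x*.
The binding rows give the dual system: 2·y_inspection + 6·y_mill time = 30 and 4·y_inspection + 1·y_mill time = 10.5.
This yields shadow prices y_inspection = 1.5, y_mill time = 4.5.
Δz = y_inspection·Δb = 1.5 × (4) = 6, so new z* = 1443 + 6 = 1449.

1449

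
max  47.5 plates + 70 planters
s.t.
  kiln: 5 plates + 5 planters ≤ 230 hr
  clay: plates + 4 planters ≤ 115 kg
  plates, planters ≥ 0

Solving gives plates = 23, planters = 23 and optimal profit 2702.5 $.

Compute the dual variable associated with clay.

7.5

At the optimum: kiln uses 230 of 230 (binding); clay uses 115 of 115 (binding).
From A_Bᵀ y = c: 5·y_kiln + 1·y_clay = 47.5; 5·y_kiln + 4·y_clay = 70.
This yields shadow prices y_kiln = 8, y_clay = 7.5.
Shadow price of clay = 7.5.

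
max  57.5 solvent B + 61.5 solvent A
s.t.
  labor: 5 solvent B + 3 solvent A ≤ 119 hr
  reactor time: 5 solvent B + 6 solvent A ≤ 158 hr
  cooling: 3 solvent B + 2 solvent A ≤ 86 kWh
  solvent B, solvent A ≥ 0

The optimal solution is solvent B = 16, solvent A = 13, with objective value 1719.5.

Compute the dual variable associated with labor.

Binding: labor and reactor time. Non-binding: cooling (12 unused).
Since cooling is not tight, its dual is 0.
Dual feasibility on the basic columns requires 5·y_labor + 5·y_reactor time = 57.5, 3·y_labor + 6·y_reactor time = 61.5.
Solving: y_labor = 2.5, y_reactor time = 9.
Shadow price of labor = 2.5.

2.5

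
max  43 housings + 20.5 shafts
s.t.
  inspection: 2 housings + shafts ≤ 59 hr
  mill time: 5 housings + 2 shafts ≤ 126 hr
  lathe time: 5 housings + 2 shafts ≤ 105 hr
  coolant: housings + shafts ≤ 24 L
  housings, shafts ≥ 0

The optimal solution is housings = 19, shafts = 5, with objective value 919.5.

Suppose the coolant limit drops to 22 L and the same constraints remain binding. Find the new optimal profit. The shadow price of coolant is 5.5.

908.5

Δb = -2, so new z* = 919.5 + (5.5)·(-2) = 919.5 − 11 = 908.5.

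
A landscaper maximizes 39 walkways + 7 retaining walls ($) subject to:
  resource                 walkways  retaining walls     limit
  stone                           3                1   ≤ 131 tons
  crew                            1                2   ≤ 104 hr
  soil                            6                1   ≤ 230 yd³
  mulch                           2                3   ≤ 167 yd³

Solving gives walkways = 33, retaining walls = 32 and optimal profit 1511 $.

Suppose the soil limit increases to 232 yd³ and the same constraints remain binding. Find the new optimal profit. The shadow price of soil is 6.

Δb = 2, so new z* = 1511 + (6)·(2) = 1511 + 12 = 1523.

1523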